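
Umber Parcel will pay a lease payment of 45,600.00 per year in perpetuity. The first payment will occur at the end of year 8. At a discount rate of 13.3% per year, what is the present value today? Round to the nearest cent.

Value at end of year 7: C / r = 45,600.00 / 0.133 = 342,857.1429
Discount to today: PV = 342,857.1429 / (1 + 0.133)^7 = 342,857.1429 / 2.396676 = 143,055.26

143055.26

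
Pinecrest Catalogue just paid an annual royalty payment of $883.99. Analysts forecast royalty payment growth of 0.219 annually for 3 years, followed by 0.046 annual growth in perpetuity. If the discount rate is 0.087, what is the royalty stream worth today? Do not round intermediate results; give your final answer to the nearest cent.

$35156.41

D_1 = 1077.58381
D_2 = 1313.57466
D_3 = 1601.24752
Terminal value at year 3: TV = D_3×(1+g_2)/(r−g_2) = 1674.90490/0.041 = 40851.33906
P_0 = D_1/(1+r)^1 + D_2/(1+r)^2 + D_3/(1+r)^3 + TV/(1+r)^3
    = 991.33745 + 1111.72066 + 1246.72261 + 31806.63056 = 35156.41129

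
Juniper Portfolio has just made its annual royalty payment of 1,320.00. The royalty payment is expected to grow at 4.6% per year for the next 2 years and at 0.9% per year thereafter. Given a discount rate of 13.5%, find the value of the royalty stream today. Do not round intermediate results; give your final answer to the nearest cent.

D_1 = 1380.72000
D_2 = 1444.23312
Terminal value at year 2: TV = D_2×(1+g_2)/(r−g_2) = 1457.23122/0.126 = 11565.32713
P_0 = D_1/(1+r)^1 + D_2/(1+r)^2 + TV/(1+r)^2
    = 1216.49339 + 1121.10316 + 8977.72293 = 11315.31949

11315.32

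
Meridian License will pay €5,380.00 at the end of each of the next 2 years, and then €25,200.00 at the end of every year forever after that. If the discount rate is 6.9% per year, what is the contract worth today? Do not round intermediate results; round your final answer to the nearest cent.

€329332.74

PV of 2-year annuity: €5,380.00 × [1 − (1+0.069)^−2] / 0.069 = 9740.63693
Perpetuity value at year 2: €25,200.00 / 0.069 = 365217.39130
PV of perpetuity: 365217.39130 / (1+0.069)^2 = 319592.10308
Total PV = 9740.63693 + 319592.10308 = 329332.74001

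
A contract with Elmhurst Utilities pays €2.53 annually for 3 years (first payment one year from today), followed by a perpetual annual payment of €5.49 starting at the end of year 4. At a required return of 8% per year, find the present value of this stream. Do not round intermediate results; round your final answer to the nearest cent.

PV of 3-year annuity: €2.53 × [1 − (1+0.08)^−3] / 0.08 = 6.52006
Perpetuity value at year 3: €5.49 / 0.08 = 68.62500
PV of perpetuity: 68.62500 / (1+0.08)^3 = 54.47674
Total PV = 6.52006 + 54.47674 = 60.99679

€61.00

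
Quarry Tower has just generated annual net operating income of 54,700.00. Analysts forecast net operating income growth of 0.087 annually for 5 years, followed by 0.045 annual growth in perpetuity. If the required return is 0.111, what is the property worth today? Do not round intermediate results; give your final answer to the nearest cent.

1032769.96

D_1 = 59458.90000
D_2 = 64631.82430
D_3 = 70254.79301
D_4 = 76366.96001
D_5 = 83010.88553
Terminal value at year 5: TV = D_5×(1+g_2)/(r−g_2) = 86746.37538/0.066 = 1314339.02084
P_0 = D_1/(1+r)^1 + D_2/(1+r)^2 + D_3/(1+r)^3 + D_4/(1+r)^4 + D_5/(1+r)^5 + TV/(1+r)^5
    = 53518.36184 + 52362.24961 + 51231.11190 + 50124.40922 + 49041.61370 + 776492.21688 = 1032769.96315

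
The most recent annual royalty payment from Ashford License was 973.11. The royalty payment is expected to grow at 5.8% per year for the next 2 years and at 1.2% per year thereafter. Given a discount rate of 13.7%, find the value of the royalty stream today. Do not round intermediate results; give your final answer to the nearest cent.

D_1 = 1029.55038
D_2 = 1089.26430
Terminal value at year 2: TV = D_2×(1+g_2)/(r−g_2) = 1102.33547/0.125 = 8818.68379
P_0 = D_1/(1+r)^1 + D_2/(1+r)^2 + TV/(1+r)^2
    = 905.49726 + 842.58232 + 6821.54646 = 8569.62603

8569.63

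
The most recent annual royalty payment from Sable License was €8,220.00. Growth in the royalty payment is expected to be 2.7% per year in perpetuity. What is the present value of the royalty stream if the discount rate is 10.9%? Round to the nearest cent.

D₁ = D₀ × (1 + g) = €8,220.00 × 1.027 = €8,441.9400
Growing perpetuity: P = D₁ / (r − g) = €8,441.9400 / (0.109 − 0.027) = €102,950.49

€102950.49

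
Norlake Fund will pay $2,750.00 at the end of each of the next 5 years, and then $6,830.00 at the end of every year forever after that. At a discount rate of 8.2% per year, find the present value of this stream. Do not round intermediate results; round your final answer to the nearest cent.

PV of 5-year annuity: $2,750.00 × [1 − (1+0.082)^−5] / 0.082 = 10922.31721
Perpetuity value at year 5: $6,830.00 / 0.082 = 83292.68293
PV of perpetuity: 83292.68293 / (1+0.082)^5 = 56165.61872
Total PV = 10922.31721 + 56165.61872 = 67087.93593

$67087.94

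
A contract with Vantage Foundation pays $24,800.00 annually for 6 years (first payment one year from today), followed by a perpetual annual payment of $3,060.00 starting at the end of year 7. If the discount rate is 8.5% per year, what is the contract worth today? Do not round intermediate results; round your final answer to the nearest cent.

PV of 6-year annuity: $24,800.00 × [1 − (1+0.085)^−6] / 0.085 = 112928.96180
Perpetuity value at year 6: $3,060.00 / 0.085 = 36000.00000
PV of perpetuity: 36000.00000 / (1+0.085)^6 = 22066.02326
Total PV = 112928.96180 + 22066.02326 = 134994.98507

$134994.99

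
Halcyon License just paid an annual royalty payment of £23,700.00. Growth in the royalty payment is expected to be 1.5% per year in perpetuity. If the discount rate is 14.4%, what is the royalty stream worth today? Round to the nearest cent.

£186476.74

D₁ = D₀ × (1 + g) = £23,700.00 × 1.015 = £24,055.5000
Growing perpetuity: P = D₁ / (r − g) = £24,055.5000 / (0.144 − 0.015) = £186,476.74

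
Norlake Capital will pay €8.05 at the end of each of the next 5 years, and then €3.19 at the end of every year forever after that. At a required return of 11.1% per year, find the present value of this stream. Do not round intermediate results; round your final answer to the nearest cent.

PV of 5-year annuity: €8.05 × [1 − (1+0.111)^−5] / 0.111 = 29.67728
Perpetuity value at year 5: €3.19 / 0.111 = 28.73874
PV of perpetuity: 28.73874 / (1+0.111)^5 = 16.97843
Total PV = 29.67728 + 16.97843 = 46.65571

€46.66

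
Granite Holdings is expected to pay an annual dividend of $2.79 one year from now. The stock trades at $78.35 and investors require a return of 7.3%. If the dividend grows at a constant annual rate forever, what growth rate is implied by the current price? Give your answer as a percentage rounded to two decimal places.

3.74%

P = D₁/(r−g) ⇒ g = r − D₁/P = 0.073 − $2.79/$78.35 = 0.037391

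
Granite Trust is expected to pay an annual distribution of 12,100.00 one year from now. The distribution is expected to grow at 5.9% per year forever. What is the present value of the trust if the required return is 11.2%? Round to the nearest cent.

Growing perpetuity: P = D₁ / (r − g) = 12,100.0000 / (0.112 − 0.059) = 228,301.89

228301.89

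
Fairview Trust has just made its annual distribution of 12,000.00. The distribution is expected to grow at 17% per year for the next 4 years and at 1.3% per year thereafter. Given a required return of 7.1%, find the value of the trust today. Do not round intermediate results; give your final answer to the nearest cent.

358668.75

D_1 = 14040.00000
D_2 = 16426.80000
D_3 = 19219.35600
D_4 = 22486.64652
Terminal value at year 4: TV = D_4×(1+g_2)/(r−g_2) = 22778.97292/0.058 = 392740.91250
P_0 = D_1/(1+r)^1 + D_2/(1+r)^2 + D_3/(1+r)^3 + D_4/(1+r)^4 + TV/(1+r)^4
    = 13109.24370 + 14321.02253 + 15644.81452 + 17090.97385 + 298502.69846 = 358668.75306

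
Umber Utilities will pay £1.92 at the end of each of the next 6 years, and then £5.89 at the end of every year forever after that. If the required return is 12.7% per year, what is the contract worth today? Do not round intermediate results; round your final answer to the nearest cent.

£30.37

PV of 6-year annuity: £1.92 × [1 − (1+0.127)^−6] / 0.127 = 7.73985
Perpetuity value at year 6: £5.89 / 0.127 = 46.37795
PV of perpetuity: 46.37795 / (1+0.127)^6 = 22.63435
Total PV = 7.73985 + 22.63435 = 30.37420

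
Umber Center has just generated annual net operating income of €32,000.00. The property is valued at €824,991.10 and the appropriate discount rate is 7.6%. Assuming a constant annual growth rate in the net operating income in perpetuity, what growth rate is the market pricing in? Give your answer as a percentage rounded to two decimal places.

3.58%

P = D₀(1+g)/(r−g) ⇒ P(r−g) = D₀(1+g) ⇒ g(P+D₀) = P·r − D₀
g = (P·r − D₀)/(P + D₀) = (€824,991.10×0.076 − €32,000.00) / (€824,991.10 + €32,000.00) = 0.035822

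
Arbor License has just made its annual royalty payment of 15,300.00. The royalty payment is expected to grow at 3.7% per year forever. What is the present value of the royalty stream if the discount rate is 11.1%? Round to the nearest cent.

D₁ = D₀ × (1 + g) = 15,300.00 × 1.037 = 15,866.1000
Growing perpetuity: P = D₁ / (r − g) = 15,866.1000 / (0.111 − 0.037) = 214,406.76

214406.76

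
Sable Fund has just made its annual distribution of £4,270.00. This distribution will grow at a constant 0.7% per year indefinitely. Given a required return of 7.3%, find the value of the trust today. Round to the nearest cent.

D₁ = D₀ × (1 + g) = £4,270.00 × 1.007 = £4,299.8900
Growing perpetuity: P = D₁ / (r − g) = £4,299.8900 / (0.073 − 0.007) = £65,149.85

£65149.85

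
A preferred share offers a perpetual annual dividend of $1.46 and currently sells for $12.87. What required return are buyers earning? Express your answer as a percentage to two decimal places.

P = C/r ⇒ r = C/P = $1.46/$12.87 = 0.113442

11.34%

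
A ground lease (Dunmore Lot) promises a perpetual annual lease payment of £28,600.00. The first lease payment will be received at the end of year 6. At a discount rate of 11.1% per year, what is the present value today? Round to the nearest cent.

Value at end of year 5: C / r = £28,600.00 / 0.111 = £257,657.6577
Discount to today: PV = £257,657.6577 / (1 + 0.111)^5 = £257,657.6577 / 1.692662 = £152,220.37

£152220.37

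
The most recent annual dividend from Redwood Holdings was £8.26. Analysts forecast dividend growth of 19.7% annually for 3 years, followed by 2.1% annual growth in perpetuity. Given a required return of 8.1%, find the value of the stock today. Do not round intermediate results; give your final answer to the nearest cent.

D_1 = 9.88722
D_2 = 11.83500
D_3 = 14.16650
Terminal value at year 3: TV = D_3×(1+g_2)/(r−g_2) = 14.46399/0.06 = 241.06657
P_0 = D_1/(1+r)^1 + D_2/(1+r)^2 + D_3/(1+r)^3 + TV/(1+r)^3
    = 9.14636 + 10.12784 + 11.21464 + 190.83583 = 221.32468

£221.32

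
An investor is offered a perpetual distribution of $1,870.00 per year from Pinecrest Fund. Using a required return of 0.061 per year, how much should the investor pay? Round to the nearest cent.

$30655.74

Level perpetuity: PV = C / r = $1,870.00 / 0.061 = $30,655.74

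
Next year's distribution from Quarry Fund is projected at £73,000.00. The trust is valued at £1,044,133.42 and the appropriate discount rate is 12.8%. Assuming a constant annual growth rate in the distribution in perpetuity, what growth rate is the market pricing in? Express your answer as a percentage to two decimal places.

P = D₁/(r−g) ⇒ g = r − D₁/P = 0.128 − £73,000.00/£1,044,133.42 = 0.058086

5.81%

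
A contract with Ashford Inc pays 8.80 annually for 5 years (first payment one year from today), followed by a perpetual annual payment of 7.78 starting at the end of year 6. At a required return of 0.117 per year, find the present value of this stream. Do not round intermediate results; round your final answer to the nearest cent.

70.20

PV of 5-year annuity: 8.80 × [1 − (1+0.117)^−5] / 0.117 = 31.95921
Perpetuity value at year 5: 7.78 / 0.117 = 66.49573
PV of perpetuity: 66.49573 / (1+0.117)^5 = 38.24088
Total PV = 31.95921 + 38.24088 = 70.20009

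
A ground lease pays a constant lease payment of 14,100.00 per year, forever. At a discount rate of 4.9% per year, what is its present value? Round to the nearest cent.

Level perpetuity: PV = C / r = 14,100.00 / 0.049 = 287,755.10

287755.10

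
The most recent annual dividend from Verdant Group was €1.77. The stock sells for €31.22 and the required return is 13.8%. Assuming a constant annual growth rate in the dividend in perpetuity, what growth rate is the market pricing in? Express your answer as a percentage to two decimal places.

P = D₀(1+g)/(r−g) ⇒ P(r−g) = D₀(1+g) ⇒ g(P+D₀) = P·r − D₀
g = (P·r − D₀)/(P + D₀) = (€31.22×0.138 − €1.77) / (€31.22 + €1.77) = 0.076943

7.69%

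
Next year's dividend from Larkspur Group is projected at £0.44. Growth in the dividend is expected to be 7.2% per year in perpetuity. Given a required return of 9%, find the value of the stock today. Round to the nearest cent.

Growing perpetuity: P = D₁ / (r − g) = £0.4400 / (0.09 − 0.072) = £24.44

£24.44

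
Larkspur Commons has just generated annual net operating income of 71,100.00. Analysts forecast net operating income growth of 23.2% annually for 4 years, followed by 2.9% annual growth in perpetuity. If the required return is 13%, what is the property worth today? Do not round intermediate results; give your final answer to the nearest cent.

1378149.41

D_1 = 87595.20000
D_2 = 107917.28640
D_3 = 132954.09684
D_4 = 163799.44731
Terminal value at year 4: TV = D_4×(1+g_2)/(r−g_2) = 168549.63128/0.101 = 1668808.23054
P_0 = D_1/(1+r)^1 + D_2/(1+r)^2 + D_3/(1+r)^3 + D_4/(1+r)^4 + TV/(1+r)^4
    = 77517.87611 + 84515.06492 + 92143.85839 + 100461.26862 + 1023511.34070 = 1378149.40874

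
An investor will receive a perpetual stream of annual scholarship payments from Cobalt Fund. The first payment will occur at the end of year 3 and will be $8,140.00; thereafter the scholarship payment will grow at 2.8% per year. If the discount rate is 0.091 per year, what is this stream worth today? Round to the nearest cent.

$108551.13

Value at end of year 2: C₁ / (r − g) = $8,140.00 / (0.091 − 0.028) = $129,206.3492
Discount to today: PV = $129,206.3492 / (1 + 0.091)^2 = $129,206.3492 / 1.190281 = $108,551.13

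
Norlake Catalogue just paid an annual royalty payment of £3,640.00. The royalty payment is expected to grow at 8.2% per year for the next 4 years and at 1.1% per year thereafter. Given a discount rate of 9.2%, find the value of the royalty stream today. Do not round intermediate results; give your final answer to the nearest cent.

£58020.82

D_1 = 3938.48000
D_2 = 4261.43536
D_3 = 4610.87306
D_4 = 4988.96465
Terminal value at year 4: TV = D_4×(1+g_2)/(r−g_2) = 5043.84326/0.081 = 62269.66990
P_0 = D_1/(1+r)^1 + D_2/(1+r)^2 + D_3/(1+r)^3 + D_4/(1+r)^4 + TV/(1+r)^4
    = 3606.66667 + 3573.63858 + 3540.91296 + 3508.48701 + 43791.11568 = 58020.82090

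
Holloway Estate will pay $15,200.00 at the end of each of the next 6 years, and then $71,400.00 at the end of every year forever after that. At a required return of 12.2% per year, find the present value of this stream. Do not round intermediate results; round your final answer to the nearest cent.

$355487.72

PV of 6-year annuity: $15,200.00 × [1 − (1+0.122)^−6] / 0.122 = 62141.00183
Perpetuity value at year 6: $71,400.00 / 0.122 = 585245.90164
PV of perpetuity: 585245.90164 / (1+0.122)^6 = 293346.72201
Total PV = 62141.00183 + 293346.72201 = 355487.72384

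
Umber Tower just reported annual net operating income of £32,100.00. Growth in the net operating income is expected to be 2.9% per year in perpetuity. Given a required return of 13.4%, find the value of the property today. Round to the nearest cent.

£314580.00

D₁ = D₀ × (1 + g) = £32,100.00 × 1.029 = £33,030.9000
Growing perpetuity: P = D₁ / (r − g) = £33,030.9000 / (0.134 − 0.029) = £314,580.00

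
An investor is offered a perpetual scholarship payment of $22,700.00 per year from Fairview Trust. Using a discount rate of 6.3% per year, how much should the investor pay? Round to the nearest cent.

$360317.46

Level perpetuity: PV = C / r = $22,700.00 / 0.063 = $360,317.46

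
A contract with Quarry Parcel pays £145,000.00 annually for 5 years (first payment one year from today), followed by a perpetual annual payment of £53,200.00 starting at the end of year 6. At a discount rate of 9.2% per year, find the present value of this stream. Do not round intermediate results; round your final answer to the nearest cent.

PV of 5-year annuity: £145,000.00 × [1 − (1+0.092)^−5] / 0.092 = 561084.75776
Perpetuity value at year 5: £53,200.00 / 0.092 = 578260.86957
PV of perpetuity: 578260.86957 / (1+0.092)^5 = 372400.80672
Total PV = 561084.75776 + 372400.80672 = 933485.56448

£933485.56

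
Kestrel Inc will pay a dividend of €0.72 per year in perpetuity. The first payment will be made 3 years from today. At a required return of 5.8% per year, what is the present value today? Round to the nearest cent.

Value at end of year 2: C / r = €0.72 / 0.058 = €12.4138
Discount to today: PV = €12.4138 / (1 + 0.058)^2 = €12.4138 / 1.119364 = €11.09

€11.09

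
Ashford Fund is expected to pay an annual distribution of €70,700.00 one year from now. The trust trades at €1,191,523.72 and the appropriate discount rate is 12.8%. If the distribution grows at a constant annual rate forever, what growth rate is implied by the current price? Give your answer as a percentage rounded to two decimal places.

P = D₁/(r−g) ⇒ g = r − D₁/P = 0.128 − €70,700.00/€1,191,523.72 = 0.068664

6.87%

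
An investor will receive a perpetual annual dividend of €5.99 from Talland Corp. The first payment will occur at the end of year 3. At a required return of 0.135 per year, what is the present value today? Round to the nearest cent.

€34.44

Value at end of year 2: C / r = €5.99 / 0.135 = €44.3704
Discount to today: PV = €44.3704 / (1 + 0.135)^2 = €44.3704 / 1.288225 = €34.44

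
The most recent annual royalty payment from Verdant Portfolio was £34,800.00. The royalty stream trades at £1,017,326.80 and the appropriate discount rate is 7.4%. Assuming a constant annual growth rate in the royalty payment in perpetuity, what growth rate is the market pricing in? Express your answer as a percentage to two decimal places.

3.85%

P = D₀(1+g)/(r−g) ⇒ P(r−g) = D₀(1+g) ⇒ g(P+D₀) = P·r − D₀
g = (P·r − D₀)/(P + D₀) = (£1,017,326.80×0.074 − £34,800.00) / (£1,017,326.80 + £34,800.00) = 0.038477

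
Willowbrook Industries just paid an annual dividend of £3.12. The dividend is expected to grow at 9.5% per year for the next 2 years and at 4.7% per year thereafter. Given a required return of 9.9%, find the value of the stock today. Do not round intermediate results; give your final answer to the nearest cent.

£68.57

D_1 = 3.41640
D_2 = 3.74096
Terminal value at year 2: TV = D_2×(1+g_2)/(r−g_2) = 3.91678/0.052 = 75.32275
P_0 = D_1/(1+r)^1 + D_2/(1+r)^2 + TV/(1+r)^2
    = 3.10864 + 3.09733 + 62.36354 = 68.56952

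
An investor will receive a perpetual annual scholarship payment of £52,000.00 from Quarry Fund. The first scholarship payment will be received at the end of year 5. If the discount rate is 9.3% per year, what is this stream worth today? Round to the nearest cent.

Value at end of year 4: C / r = £52,000.00 / 0.093 = £559,139.7849
Discount to today: PV = £559,139.7849 / (1 + 0.093)^4 = £559,139.7849 / 1.427186 = £391,777.73

£391777.73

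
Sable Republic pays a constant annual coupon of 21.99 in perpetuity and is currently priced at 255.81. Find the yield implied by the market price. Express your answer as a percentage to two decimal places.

8.60%

P = C/r ⇒ r = C/P = 21.99/255.81 = 0.085962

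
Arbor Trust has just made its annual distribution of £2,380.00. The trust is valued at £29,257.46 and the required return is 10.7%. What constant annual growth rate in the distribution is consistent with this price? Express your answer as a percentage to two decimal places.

2.37%

P = D₀(1+g)/(r−g) ⇒ P(r−g) = D₀(1+g) ⇒ g(P+D₀) = P·r − D₀
g = (P·r − D₀)/(P + D₀) = (£29,257.46×0.107 − £2,380.00) / (£29,257.46 + £2,380.00) = 0.023723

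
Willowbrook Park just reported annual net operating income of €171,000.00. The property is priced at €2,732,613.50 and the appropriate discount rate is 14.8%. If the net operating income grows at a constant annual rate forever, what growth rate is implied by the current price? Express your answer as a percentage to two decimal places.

8.04%

P = D₀(1+g)/(r−g) ⇒ P(r−g) = D₀(1+g) ⇒ g(P+D₀) = P·r − D₀
g = (P·r − D₀)/(P + D₀) = (€2,732,613.50×0.148 − €171,000.00) / (€2,732,613.50 + €171,000.00) = 0.080392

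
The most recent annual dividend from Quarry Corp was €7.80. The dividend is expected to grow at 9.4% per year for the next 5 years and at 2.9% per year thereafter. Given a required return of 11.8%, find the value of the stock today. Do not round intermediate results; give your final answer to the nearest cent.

€117.47

D_1 = 8.53320
D_2 = 9.33532
D_3 = 10.21284
D_4 = 11.17285
D_5 = 12.22310
Terminal value at year 5: TV = D_5×(1+g_2)/(r−g_2) = 12.57757/0.089 = 141.32096
P_0 = D_1/(1+r)^1 + D_2/(1+r)^2 + D_3/(1+r)^3 + D_4/(1+r)^4 + D_5/(1+r)^5 + TV/(1+r)^5
    = 7.63256 + 7.46871 + 7.30838 + 7.15149 + 6.99797 + 80.90914 = 117.46825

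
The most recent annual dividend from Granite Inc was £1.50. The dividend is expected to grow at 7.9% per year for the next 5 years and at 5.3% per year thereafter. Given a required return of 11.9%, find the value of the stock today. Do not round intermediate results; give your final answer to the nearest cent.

D_1 = 1.61850
D_2 = 1.74636
D_3 = 1.88432
D_4 = 2.03319
D_5 = 2.19381
Terminal value at year 5: TV = D_5×(1+g_2)/(r−g_2) = 2.31008/0.066 = 35.00120
P_0 = D_1/(1+r)^1 + D_2/(1+r)^2 + D_3/(1+r)^3 + D_4/(1+r)^4 + D_5/(1+r)^5 + TV/(1+r)^5
    = 1.44638 + 1.39468 + 1.34482 + 1.29675 + 1.25040 + 19.94952 = 26.68255

£26.68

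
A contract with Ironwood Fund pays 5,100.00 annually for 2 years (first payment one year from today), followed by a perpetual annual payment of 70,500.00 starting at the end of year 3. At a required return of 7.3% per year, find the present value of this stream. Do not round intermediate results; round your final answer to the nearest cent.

847998.90

PV of 2-year annuity: 5,100.00 × [1 − (1+0.073)^−2] / 0.073 = 9182.69235
Perpetuity value at year 2: 70,500.00 / 0.073 = 965753.42466
PV of perpetuity: 965753.42466 / (1+0.073)^2 = 838816.20689
Total PV = 9182.69235 + 838816.20689 = 847998.89924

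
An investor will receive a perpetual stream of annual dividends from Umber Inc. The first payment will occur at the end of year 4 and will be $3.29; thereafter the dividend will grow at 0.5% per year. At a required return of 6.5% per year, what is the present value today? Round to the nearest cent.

Value at end of year 3: C₁ / (r − g) = $3.29 / (0.065 − 0.005) = $54.8333
Discount to today: PV = $54.8333 / (1 + 0.065)^3 = $54.8333 / 1.207950 = $45.39

$45.39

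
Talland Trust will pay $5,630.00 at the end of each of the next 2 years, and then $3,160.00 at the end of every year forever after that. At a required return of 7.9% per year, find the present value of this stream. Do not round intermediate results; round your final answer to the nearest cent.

$44410.71

PV of 2-year annuity: $5,630.00 × [1 − (1+0.079)^−2] / 0.079 = 10053.56279
Perpetuity value at year 2: $3,160.00 / 0.079 = 40000.00000
PV of perpetuity: 40000.00000 / (1+0.079)^2 = 34357.14770
Total PV = 10053.56279 + 34357.14770 = 44410.71050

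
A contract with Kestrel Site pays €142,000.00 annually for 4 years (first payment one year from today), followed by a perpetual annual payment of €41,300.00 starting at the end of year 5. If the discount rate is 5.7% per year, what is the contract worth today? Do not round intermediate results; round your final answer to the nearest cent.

PV of 4-year annuity: €142,000.00 × [1 − (1+0.057)^−4] / 0.057 = 495444.05698
Perpetuity value at year 4: €41,300.00 / 0.057 = 724561.40351
PV of perpetuity: 724561.40351 / (1+0.057)^4 = 580463.94187
Total PV = 495444.05698 + 580463.94187 = 1075907.99884

€1075908.00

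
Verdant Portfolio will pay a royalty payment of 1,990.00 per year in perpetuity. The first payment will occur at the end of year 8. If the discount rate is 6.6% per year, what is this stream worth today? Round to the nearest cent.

Value at end of year 7: C / r = 1,990.00 / 0.066 = 30,151.5152
Discount to today: PV = 30,151.5152 / (1 + 0.066)^7 = 30,151.5152 / 1.564229 = 19,275.64

19275.64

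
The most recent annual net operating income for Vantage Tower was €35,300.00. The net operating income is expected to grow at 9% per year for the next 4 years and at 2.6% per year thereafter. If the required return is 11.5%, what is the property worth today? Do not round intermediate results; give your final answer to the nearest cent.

D_1 = 38477.00000
D_2 = 41939.93000
D_3 = 45714.52370
D_4 = 49828.83083
Terminal value at year 4: TV = D_4×(1+g_2)/(r−g_2) = 51124.38043/0.089 = 574431.24084
P_0 = D_1/(1+r)^1 + D_2/(1+r)^2 + D_3/(1+r)^3 + D_4/(1+r)^4 + TV/(1+r)^4
    = 34508.52018 + 33734.78654 + 32978.40119 + 32238.97516 + 371653.80352 = 505114.48659

€505114.49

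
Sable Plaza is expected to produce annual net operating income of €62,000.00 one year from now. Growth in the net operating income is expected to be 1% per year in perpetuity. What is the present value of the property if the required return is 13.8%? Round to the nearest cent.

€484375.00

Growing perpetuity: P = D₁ / (r − g) = €62,000.0000 / (0.138 − 0.01) = €484,375.00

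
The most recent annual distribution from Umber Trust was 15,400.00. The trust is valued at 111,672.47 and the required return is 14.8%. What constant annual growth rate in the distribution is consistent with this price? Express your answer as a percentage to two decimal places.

P = D₀(1+g)/(r−g) ⇒ P(r−g) = D₀(1+g) ⇒ g(P+D₀) = P·r − D₀
g = (P·r − D₀)/(P + D₀) = (111,672.47×0.148 − 15,400.00) / (111,672.47 + 15,400.00) = 0.008873

0.89%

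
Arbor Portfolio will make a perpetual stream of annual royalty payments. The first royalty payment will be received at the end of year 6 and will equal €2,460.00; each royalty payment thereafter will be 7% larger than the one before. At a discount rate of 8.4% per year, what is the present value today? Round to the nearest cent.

Value at end of year 5: C₁ / (r − g) = €2,460.00 / (0.084 − 0.07) = €175,714.2857
Discount to today: PV = €175,714.2857 / (1 + 0.084)^5 = €175,714.2857 / 1.496740 = €117,397.99

€117397.99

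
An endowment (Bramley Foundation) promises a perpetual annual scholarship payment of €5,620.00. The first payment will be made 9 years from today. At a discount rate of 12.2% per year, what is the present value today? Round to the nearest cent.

Value at end of year 8: C / r = €5,620.00 / 0.122 = €46,065.5738
Discount to today: PV = €46,065.5738 / (1 + 0.122)^8 = €46,065.5738 / 2.511556 = €18,341.45

€18341.45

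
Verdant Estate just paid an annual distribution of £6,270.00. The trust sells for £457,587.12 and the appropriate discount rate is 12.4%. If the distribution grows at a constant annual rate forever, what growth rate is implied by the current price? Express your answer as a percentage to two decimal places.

10.88%

P = D₀(1+g)/(r−g) ⇒ P(r−g) = D₀(1+g) ⇒ g(P+D₀) = P·r − D₀
g = (P·r − D₀)/(P + D₀) = (£457,587.12×0.124 − £6,270.00) / (£457,587.12 + £6,270.00) = 0.108807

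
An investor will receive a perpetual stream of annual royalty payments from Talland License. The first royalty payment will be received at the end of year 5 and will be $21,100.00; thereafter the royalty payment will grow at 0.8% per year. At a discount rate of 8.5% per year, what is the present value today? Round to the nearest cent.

$197730.10

Value at end of year 4: C₁ / (r − g) = $21,100.00 / (0.085 − 0.008) = $274,025.9740
Discount to today: PV = $274,025.9740 / (1 + 0.085)^4 = $274,025.9740 / 1.385859 = $197,730.10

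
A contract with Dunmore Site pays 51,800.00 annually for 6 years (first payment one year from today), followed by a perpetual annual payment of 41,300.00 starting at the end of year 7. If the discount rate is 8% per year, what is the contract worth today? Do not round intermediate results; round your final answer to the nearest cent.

564790.24

PV of 6-year annuity: 51,800.00 × [1 − (1+0.08)^−6] / 0.08 = 239465.16659
Perpetuity value at year 6: 41,300.00 / 0.08 = 516250.00000
PV of perpetuity: 516250.00000 / (1+0.08)^6 = 325325.06988
Total PV = 239465.16659 + 325325.06988 = 564790.23647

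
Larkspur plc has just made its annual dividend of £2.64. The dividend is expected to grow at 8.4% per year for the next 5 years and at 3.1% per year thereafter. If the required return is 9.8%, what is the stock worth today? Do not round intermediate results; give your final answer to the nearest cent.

D_1 = 2.86176
D_2 = 3.10215
D_3 = 3.36273
D_4 = 3.64520
D_5 = 3.95139
Terminal value at year 5: TV = D_5×(1+g_2)/(r−g_2) = 4.07389/0.067 = 60.80429
P_0 = D_1/(1+r)^1 + D_2/(1+r)^2 + D_3/(1+r)^3 + D_4/(1+r)^4 + D_5/(1+r)^5 + TV/(1+r)^5
    = 2.60634 + 2.57311 + 2.54030 + 2.50791 + 2.47593 + 38.09978 = 50.80337

£50.80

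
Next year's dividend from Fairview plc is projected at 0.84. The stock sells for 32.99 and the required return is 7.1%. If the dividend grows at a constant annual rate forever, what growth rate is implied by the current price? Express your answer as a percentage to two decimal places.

P = D₁/(r−g) ⇒ g = r − D₁/P = 0.071 − 0.84/32.99 = 0.045538

4.55%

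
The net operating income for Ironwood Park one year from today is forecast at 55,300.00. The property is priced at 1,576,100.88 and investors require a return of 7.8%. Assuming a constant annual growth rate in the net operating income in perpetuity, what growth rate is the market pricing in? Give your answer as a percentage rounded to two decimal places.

4.29%

P = D₁/(r−g) ⇒ g = r − D₁/P = 0.078 − 55,300.00/1,576,100.88 = 0.042913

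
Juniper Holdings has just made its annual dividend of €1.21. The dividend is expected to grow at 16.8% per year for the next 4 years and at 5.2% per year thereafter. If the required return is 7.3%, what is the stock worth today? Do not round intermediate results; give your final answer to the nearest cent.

€91.12

D_1 = 1.41328
D_2 = 1.65071
D_3 = 1.92803
D_4 = 2.25194
Terminal value at year 4: TV = D_4×(1+g_2)/(r−g_2) = 2.36904/0.021 = 112.81145
P_0 = D_1/(1+r)^1 + D_2/(1+r)^2 + D_3/(1+r)^3 + D_4/(1+r)^4 + TV/(1+r)^4
    = 1.31713 + 1.43374 + 1.56068 + 1.69886 + 85.10485 = 91.11527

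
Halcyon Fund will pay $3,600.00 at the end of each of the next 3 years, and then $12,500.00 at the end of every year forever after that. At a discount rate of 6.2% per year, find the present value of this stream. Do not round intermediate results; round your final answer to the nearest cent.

$177910.85

PV of 3-year annuity: $3,600.00 × [1 − (1+0.062)^−3] / 0.062 = 9587.34586
Perpetuity value at year 3: $12,500.00 / 0.062 = 201612.90323
PV of perpetuity: 201612.90323 / (1+0.062)^3 = 168323.50787
Total PV = 9587.34586 + 168323.50787 = 177910.85373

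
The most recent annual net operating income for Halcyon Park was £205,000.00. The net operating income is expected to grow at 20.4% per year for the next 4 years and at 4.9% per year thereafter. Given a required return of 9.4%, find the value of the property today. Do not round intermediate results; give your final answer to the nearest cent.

£8058485.37

D_1 = 246820.00000
D_2 = 297171.28000
D_3 = 357794.22112
D_4 = 430784.24223
Terminal value at year 4: TV = D_4×(1+g_2)/(r−g_2) = 451892.67010/0.045 = 10042059.33550
P_0 = D_1/(1+r)^1 + D_2/(1+r)^2 + D_3/(1+r)^3 + D_4/(1+r)^4 + TV/(1+r)^4
    = 225612.43144 + 248297.41084 + 273263.32966 + 300739.53283 + 7010572.66526 = 8058485.37004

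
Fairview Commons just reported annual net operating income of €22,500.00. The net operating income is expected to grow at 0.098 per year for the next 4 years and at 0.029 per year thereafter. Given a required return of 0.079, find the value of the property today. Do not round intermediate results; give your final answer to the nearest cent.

€590569.22

D_1 = 24705.00000
D_2 = 27126.09000
D_3 = 29784.44682
D_4 = 32703.32261
Terminal value at year 4: TV = D_4×(1+g_2)/(r−g_2) = 33651.71896/0.05 = 673034.37928
P_0 = D_1/(1+r)^1 + D_2/(1+r)^2 + D_3/(1+r)^3 + D_4/(1+r)^4 + TV/(1+r)^4
    = 22896.20019 + 23299.37702 + 23709.65335 + 24127.15420 + 496536.83341 = 590569.21817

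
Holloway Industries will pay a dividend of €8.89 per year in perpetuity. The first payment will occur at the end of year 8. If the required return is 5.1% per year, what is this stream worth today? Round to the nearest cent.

€123.06

Value at end of year 7: C / r = €8.89 / 0.051 = €174.3137
Discount to today: PV = €174.3137 / (1 + 0.051)^7 = €174.3137 / 1.416508 = €123.06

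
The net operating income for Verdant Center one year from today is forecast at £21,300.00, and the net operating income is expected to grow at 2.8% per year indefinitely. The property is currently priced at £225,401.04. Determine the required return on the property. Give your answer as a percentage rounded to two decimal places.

P = D₁/(r − g) ⇒ r = D₁/P + g = £21,300.0000/£225,401.04 + 0.028 = 0.094498 + 0.028 = 0.122498

12.25%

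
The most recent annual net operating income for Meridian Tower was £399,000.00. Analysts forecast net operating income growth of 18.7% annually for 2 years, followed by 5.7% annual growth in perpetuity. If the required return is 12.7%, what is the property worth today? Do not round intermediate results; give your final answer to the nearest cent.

£7546349.87

D_1 = 473613.00000
D_2 = 562178.63100
Terminal value at year 2: TV = D_2×(1+g_2)/(r−g_2) = 594222.81297/0.07 = 8488897.32810
P_0 = D_1/(1+r)^1 + D_2/(1+r)^2 + TV/(1+r)^2
    = 420242.23602 + 442615.38080 + 6683492.25008 = 7546349.86690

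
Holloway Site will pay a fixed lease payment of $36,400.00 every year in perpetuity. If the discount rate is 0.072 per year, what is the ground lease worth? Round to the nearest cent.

$505555.56

Level perpetuity: PV = C / r = $36,400.00 / 0.072 = $505,555.56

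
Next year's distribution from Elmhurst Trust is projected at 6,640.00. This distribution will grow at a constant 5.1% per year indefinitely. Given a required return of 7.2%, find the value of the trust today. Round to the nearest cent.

316190.48

Growing perpetuity: P = D₁ / (r − g) = 6,640.0000 / (0.072 − 0.051) = 316,190.48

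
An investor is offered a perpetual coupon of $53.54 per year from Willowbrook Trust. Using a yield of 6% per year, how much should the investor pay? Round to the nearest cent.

Level perpetuity: PV = C / r = $53.54 / 0.06 = $892.33

$892.33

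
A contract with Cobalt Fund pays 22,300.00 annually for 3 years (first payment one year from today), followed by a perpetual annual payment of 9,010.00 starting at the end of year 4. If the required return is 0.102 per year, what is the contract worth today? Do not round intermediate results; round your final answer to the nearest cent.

121267.57

PV of 3-year annuity: 22,300.00 × [1 − (1+0.102)^−3] / 0.102 = 55262.11596
Perpetuity value at year 3: 9,010.00 / 0.102 = 88333.33333
PV of perpetuity: 88333.33333 / (1+0.102)^3 = 66005.45599
Total PV = 55262.11596 + 66005.45599 = 121267.57195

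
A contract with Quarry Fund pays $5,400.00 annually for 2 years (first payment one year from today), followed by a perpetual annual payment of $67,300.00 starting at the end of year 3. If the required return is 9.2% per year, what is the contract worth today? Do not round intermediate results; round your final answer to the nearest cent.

PV of 2-year annuity: $5,400.00 × [1 − (1+0.092)^−2] / 0.092 = 9473.49354
Perpetuity value at year 2: $67,300.00 / 0.092 = 731521.73913
PV of perpetuity: 731521.73913 / (1+0.092)^2 = 613453.94002
Total PV = 9473.49354 + 613453.94002 = 622927.43356

$622927.43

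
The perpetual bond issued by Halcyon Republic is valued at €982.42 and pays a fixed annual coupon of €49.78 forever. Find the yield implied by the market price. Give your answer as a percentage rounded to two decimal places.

5.07%

P = C/r ⇒ r = C/P = €49.78/€982.42 = 0.050671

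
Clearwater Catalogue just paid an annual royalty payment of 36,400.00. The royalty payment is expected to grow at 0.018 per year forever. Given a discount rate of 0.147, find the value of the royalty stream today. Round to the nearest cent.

287249.61

D₁ = D₀ × (1 + g) = 36,400.00 × 1.018 = 37,055.2000
Growing perpetuity: P = D₁ / (r − g) = 37,055.2000 / (0.147 − 0.018) = 287,249.61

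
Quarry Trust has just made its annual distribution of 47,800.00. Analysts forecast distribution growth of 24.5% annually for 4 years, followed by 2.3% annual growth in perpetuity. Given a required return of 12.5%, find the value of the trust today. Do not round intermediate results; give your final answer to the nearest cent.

966990.67

D_1 = 59511.00000
D_2 = 74091.19500
D_3 = 92243.53778
D_4 = 114843.20453
Terminal value at year 4: TV = D_4×(1+g_2)/(r−g_2) = 117484.59823/0.102 = 1151809.78661
P_0 = D_1/(1+r)^1 + D_2/(1+r)^2 + D_3/(1+r)^3 + D_4/(1+r)^4 + TV/(1+r)^4
    = 52898.66667 + 58541.19111 + 64785.58483 + 71696.04721 + 719069.17939 = 966990.66920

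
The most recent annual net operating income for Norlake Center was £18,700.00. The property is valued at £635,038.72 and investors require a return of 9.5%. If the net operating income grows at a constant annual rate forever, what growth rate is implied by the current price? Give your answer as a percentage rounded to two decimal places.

P = D₀(1+g)/(r−g) ⇒ P(r−g) = D₀(1+g) ⇒ g(P+D₀) = P·r − D₀
g = (P·r − D₀)/(P + D₀) = (£635,038.72×0.095 − £18,700.00) / (£635,038.72 + £18,700.00) = 0.063678

6.37%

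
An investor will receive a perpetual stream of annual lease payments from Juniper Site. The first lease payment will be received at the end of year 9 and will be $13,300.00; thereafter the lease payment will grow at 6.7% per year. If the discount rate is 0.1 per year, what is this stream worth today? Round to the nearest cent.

$188016.61

Value at end of year 8: C₁ / (r − g) = $13,300.00 / (0.1 − 0.067) = $403,030.3030
Discount to today: PV = $403,030.3030 / (1 + 0.1)^8 = $403,030.3030 / 2.143589 = $188,016.61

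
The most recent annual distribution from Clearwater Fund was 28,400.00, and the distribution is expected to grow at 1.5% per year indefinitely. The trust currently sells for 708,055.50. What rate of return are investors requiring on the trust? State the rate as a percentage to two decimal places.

5.57%

D₁ = 28,400.00 × 1.015 = 28,826.0000
P = D₁/(r − g) ⇒ r = D₁/P + g = 28,826.0000/708,055.50 + 0.015 = 0.040711 + 0.015 = 0.055711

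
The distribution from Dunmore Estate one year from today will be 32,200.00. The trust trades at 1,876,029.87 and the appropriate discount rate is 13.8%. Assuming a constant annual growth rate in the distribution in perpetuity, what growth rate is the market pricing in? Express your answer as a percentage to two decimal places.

12.08%

P = D₁/(r−g) ⇒ g = r − D₁/P = 0.138 − 32,200.00/1,876,029.87 = 0.120836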